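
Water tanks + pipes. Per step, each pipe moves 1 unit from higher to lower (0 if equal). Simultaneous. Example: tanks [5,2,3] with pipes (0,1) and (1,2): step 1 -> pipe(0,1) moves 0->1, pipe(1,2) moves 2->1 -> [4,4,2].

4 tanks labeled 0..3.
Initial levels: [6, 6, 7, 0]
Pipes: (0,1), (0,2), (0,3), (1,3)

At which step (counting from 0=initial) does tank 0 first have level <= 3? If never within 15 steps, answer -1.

Answer: 4

Derivation:
Step 1: flows [0=1,2->0,0->3,1->3] -> levels [6 5 6 2]
Step 2: flows [0->1,0=2,0->3,1->3] -> levels [4 5 6 4]
Step 3: flows [1->0,2->0,0=3,1->3] -> levels [6 3 5 5]
Step 4: flows [0->1,0->2,0->3,3->1] -> levels [3 5 6 5]
Tank 0 first reaches <=3 at step 4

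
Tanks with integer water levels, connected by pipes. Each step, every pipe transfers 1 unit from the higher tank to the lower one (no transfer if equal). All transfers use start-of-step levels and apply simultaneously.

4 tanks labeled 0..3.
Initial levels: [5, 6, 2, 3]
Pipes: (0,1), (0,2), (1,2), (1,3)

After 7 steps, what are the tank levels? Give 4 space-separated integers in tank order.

Answer: 5 3 4 4

Derivation:
Step 1: flows [1->0,0->2,1->2,1->3] -> levels [5 3 4 4]
Step 2: flows [0->1,0->2,2->1,3->1] -> levels [3 6 4 3]
Step 3: flows [1->0,2->0,1->2,1->3] -> levels [5 3 4 4]
  -> period-2 cycle: step 3 state = step 1 state
  -> state at step 7: (7-1) mod 2 = 0, same as step 1 -> [5 3 4 4]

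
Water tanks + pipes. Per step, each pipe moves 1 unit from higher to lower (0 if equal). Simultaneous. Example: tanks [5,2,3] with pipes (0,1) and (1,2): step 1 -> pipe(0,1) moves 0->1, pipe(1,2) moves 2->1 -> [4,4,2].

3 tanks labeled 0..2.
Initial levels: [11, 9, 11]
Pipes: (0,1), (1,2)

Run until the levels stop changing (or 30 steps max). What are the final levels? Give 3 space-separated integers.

Step 1: flows [0->1,2->1] -> levels [10 11 10]
Step 2: flows [1->0,1->2] -> levels [11 9 11]
  -> period-2 cycle: step 2 state = step 0 state; never stabilizes
  -> state at step 30: (30-0) mod 2 = 0, same as step 0 -> [11 9 11]

Answer: 11 9 11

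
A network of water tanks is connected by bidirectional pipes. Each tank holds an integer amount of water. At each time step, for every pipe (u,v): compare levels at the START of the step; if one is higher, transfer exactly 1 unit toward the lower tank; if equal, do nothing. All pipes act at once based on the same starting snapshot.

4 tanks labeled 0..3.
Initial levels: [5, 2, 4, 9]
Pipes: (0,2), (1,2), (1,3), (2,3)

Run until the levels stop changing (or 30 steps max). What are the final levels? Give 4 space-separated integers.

Step 1: flows [0->2,2->1,3->1,3->2] -> levels [4 4 5 7]
Step 2: flows [2->0,2->1,3->1,3->2] -> levels [5 6 4 5]
Step 3: flows [0->2,1->2,1->3,3->2] -> levels [4 4 7 5]
Step 4: flows [2->0,2->1,3->1,2->3] -> levels [5 6 4 5]
  -> period-2 cycle: step 4 state = step 2 state; never stabilizes
  -> state at step 30: (30-2) mod 2 = 0, same as step 2 -> [5 6 4 5]

Answer: 5 6 4 5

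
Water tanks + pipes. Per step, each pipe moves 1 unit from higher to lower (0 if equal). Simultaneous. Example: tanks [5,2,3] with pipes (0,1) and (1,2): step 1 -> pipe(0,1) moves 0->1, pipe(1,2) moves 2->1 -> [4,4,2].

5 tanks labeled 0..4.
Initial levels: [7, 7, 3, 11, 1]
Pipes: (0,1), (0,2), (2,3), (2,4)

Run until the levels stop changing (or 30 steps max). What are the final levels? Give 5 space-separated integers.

Step 1: flows [0=1,0->2,3->2,2->4] -> levels [6 7 4 10 2]
Step 2: flows [1->0,0->2,3->2,2->4] -> levels [6 6 5 9 3]
Step 3: flows [0=1,0->2,3->2,2->4] -> levels [5 6 6 8 4]
Step 4: flows [1->0,2->0,3->2,2->4] -> levels [7 5 5 7 5]
Step 5: flows [0->1,0->2,3->2,2=4] -> levels [5 6 7 6 5]
Step 6: flows [1->0,2->0,2->3,2->4] -> levels [7 5 4 7 6]
Step 7: flows [0->1,0->2,3->2,4->2] -> levels [5 6 7 6 5]
  -> period-2 cycle: step 7 state = step 5 state; never stabilizes
  -> state at step 30: (30-5) mod 2 = 1, same as step 6 -> [7 5 4 7 6]

Answer: 7 5 4 7 6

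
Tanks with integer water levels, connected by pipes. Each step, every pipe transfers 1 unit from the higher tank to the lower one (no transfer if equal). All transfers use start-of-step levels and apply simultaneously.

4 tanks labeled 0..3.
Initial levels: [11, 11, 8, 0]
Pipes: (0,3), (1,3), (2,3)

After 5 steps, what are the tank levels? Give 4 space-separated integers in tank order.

Answer: 7 7 7 9

Derivation:
Step 1: flows [0->3,1->3,2->3] -> levels [10 10 7 3]
Step 2: flows [0->3,1->3,2->3] -> levels [9 9 6 6]
Step 3: flows [0->3,1->3,2=3] -> levels [8 8 6 8]
Step 4: flows [0=3,1=3,3->2] -> levels [8 8 7 7]
Step 5: flows [0->3,1->3,2=3] -> levels [7 7 7 9]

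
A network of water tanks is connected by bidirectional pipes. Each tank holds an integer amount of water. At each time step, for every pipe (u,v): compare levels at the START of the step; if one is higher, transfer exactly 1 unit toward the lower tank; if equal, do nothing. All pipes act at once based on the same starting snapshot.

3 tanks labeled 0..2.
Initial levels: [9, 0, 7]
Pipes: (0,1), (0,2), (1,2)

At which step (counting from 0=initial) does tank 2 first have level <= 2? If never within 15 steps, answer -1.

Answer: -1

Derivation:
Step 1: flows [0->1,0->2,2->1] -> levels [7 2 7]
Step 2: flows [0->1,0=2,2->1] -> levels [6 4 6]
Step 3: flows [0->1,0=2,2->1] -> levels [5 6 5]
Step 4: flows [1->0,0=2,1->2] -> levels [6 4 6]
  -> period-2 cycle (repeats step 2); tank 2 never drops to <=2
Tank 2 never reaches <=2 within 15 steps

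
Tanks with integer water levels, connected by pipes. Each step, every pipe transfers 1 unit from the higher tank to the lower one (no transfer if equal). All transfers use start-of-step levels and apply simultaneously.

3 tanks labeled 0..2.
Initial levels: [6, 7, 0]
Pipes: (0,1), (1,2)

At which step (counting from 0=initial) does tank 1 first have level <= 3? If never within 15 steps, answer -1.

Step 1: flows [1->0,1->2] -> levels [7 5 1]
Step 2: flows [0->1,1->2] -> levels [6 5 2]
Step 3: flows [0->1,1->2] -> levels [5 5 3]
Step 4: flows [0=1,1->2] -> levels [5 4 4]
Step 5: flows [0->1,1=2] -> levels [4 5 4]
Step 6: flows [1->0,1->2] -> levels [5 3 5]
Tank 1 first reaches <=3 at step 6

Answer: 6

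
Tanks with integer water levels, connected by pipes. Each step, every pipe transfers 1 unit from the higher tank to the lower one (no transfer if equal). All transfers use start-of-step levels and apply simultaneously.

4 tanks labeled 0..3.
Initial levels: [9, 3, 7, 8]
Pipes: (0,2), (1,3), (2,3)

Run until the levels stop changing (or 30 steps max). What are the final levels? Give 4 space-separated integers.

Step 1: flows [0->2,3->1,3->2] -> levels [8 4 9 6]
Step 2: flows [2->0,3->1,2->3] -> levels [9 5 7 6]
Step 3: flows [0->2,3->1,2->3] -> levels [8 6 7 6]
Step 4: flows [0->2,1=3,2->3] -> levels [7 6 7 7]
Step 5: flows [0=2,3->1,2=3] -> levels [7 7 7 6]
Step 6: flows [0=2,1->3,2->3] -> levels [7 6 6 8]
Step 7: flows [0->2,3->1,3->2] -> levels [6 7 8 6]
Step 8: flows [2->0,1->3,2->3] -> levels [7 6 6 8]
  -> period-2 cycle: step 8 state = step 6 state; never stabilizes
  -> state at step 30: (30-6) mod 2 = 0, same as step 6 -> [7 6 6 8]

Answer: 7 6 6 8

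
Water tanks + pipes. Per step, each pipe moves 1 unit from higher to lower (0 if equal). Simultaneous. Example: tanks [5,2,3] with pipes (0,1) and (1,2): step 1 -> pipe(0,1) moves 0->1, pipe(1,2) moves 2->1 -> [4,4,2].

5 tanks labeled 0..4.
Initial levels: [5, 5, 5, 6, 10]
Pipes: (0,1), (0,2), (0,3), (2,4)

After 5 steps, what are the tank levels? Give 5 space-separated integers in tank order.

Step 1: flows [0=1,0=2,3->0,4->2] -> levels [6 5 6 5 9]
Step 2: flows [0->1,0=2,0->3,4->2] -> levels [4 6 7 6 8]
Step 3: flows [1->0,2->0,3->0,4->2] -> levels [7 5 7 5 7]
Step 4: flows [0->1,0=2,0->3,2=4] -> levels [5 6 7 6 7]
Step 5: flows [1->0,2->0,3->0,2=4] -> levels [8 5 6 5 7]

Answer: 8 5 6 5 7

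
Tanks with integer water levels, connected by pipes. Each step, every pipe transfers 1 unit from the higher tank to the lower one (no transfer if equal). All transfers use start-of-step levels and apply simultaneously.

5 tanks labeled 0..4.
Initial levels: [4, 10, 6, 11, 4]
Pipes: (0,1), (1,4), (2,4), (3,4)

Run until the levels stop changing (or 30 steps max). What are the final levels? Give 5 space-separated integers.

Answer: 7 6 7 7 8

Derivation:
Step 1: flows [1->0,1->4,2->4,3->4] -> levels [5 8 5 10 7]
Step 2: flows [1->0,1->4,4->2,3->4] -> levels [6 6 6 9 8]
Step 3: flows [0=1,4->1,4->2,3->4] -> levels [6 7 7 8 7]
Step 4: flows [1->0,1=4,2=4,3->4] -> levels [7 6 7 7 8]
Step 5: flows [0->1,4->1,4->2,4->3] -> levels [6 8 8 8 5]
Step 6: flows [1->0,1->4,2->4,3->4] -> levels [7 6 7 7 8]
  -> period-2 cycle: step 6 state = step 4 state; never stabilizes
  -> state at step 30: (30-4) mod 2 = 0, same as step 4 -> [7 6 7 7 8]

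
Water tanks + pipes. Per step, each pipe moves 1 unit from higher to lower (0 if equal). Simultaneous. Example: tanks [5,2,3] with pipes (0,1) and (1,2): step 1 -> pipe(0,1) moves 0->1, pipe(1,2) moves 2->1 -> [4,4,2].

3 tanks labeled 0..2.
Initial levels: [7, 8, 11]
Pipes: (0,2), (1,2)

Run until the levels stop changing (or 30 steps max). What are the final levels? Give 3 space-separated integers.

Step 1: flows [2->0,2->1] -> levels [8 9 9]
Step 2: flows [2->0,1=2] -> levels [9 9 8]
Step 3: flows [0->2,1->2] -> levels [8 8 10]
Step 4: flows [2->0,2->1] -> levels [9 9 8]
  -> period-2 cycle: step 4 state = step 2 state; never stabilizes
  -> state at step 30: (30-2) mod 2 = 0, same as step 2 -> [9 9 8]

Answer: 9 9 8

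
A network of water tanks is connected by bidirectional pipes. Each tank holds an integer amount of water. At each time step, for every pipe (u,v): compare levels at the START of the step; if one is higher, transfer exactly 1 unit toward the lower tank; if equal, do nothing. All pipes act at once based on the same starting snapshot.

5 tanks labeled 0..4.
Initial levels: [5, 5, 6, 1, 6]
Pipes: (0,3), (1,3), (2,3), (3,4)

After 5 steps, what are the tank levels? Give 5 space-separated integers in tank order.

Step 1: flows [0->3,1->3,2->3,4->3] -> levels [4 4 5 5 5]
Step 2: flows [3->0,3->1,2=3,3=4] -> levels [5 5 5 3 5]
Step 3: flows [0->3,1->3,2->3,4->3] -> levels [4 4 4 7 4]
Step 4: flows [3->0,3->1,3->2,3->4] -> levels [5 5 5 3 5]
  -> period-2 cycle: step 4 state = step 2 state
  -> state at step 5: (5-2) mod 2 = 1, same as step 3 -> [4 4 4 7 4]

Answer: 4 4 4 7 4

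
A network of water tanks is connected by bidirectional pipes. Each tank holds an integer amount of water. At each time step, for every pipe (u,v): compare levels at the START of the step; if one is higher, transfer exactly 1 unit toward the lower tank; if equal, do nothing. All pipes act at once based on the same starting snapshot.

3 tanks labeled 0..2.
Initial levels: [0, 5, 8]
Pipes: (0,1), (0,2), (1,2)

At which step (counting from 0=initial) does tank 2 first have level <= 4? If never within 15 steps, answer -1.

Step 1: flows [1->0,2->0,2->1] -> levels [2 5 6]
Step 2: flows [1->0,2->0,2->1] -> levels [4 5 4]
Tank 2 first reaches <=4 at step 2

Answer: 2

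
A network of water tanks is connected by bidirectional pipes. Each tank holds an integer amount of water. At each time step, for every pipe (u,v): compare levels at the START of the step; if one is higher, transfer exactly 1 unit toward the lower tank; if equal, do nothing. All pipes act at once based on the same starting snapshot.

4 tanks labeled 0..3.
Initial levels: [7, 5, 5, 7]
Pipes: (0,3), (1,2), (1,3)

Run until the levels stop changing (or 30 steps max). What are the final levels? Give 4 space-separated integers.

Step 1: flows [0=3,1=2,3->1] -> levels [7 6 5 6]
Step 2: flows [0->3,1->2,1=3] -> levels [6 5 6 7]
Step 3: flows [3->0,2->1,3->1] -> levels [7 7 5 5]
Step 4: flows [0->3,1->2,1->3] -> levels [6 5 6 7]
  -> period-2 cycle: step 4 state = step 2 state; never stabilizes
  -> state at step 30: (30-2) mod 2 = 0, same as step 2 -> [6 5 6 7]

Answer: 6 5 6 7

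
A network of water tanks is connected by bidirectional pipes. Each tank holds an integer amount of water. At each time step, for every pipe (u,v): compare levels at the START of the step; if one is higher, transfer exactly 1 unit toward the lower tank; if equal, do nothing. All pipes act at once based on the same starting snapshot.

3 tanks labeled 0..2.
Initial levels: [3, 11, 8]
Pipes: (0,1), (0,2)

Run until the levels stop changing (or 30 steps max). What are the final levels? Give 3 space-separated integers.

Answer: 8 7 7

Derivation:
Step 1: flows [1->0,2->0] -> levels [5 10 7]
Step 2: flows [1->0,2->0] -> levels [7 9 6]
Step 3: flows [1->0,0->2] -> levels [7 8 7]
Step 4: flows [1->0,0=2] -> levels [8 7 7]
Step 5: flows [0->1,0->2] -> levels [6 8 8]
Step 6: flows [1->0,2->0] -> levels [8 7 7]
  -> period-2 cycle: step 6 state = step 4 state; never stabilizes
  -> state at step 30: (30-4) mod 2 = 0, same as step 4 -> [8 7 7]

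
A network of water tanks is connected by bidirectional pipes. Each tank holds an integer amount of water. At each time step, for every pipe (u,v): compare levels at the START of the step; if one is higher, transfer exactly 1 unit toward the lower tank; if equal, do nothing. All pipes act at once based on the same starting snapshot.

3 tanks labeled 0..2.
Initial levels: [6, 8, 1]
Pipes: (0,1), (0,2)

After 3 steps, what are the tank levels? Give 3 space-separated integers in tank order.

Step 1: flows [1->0,0->2] -> levels [6 7 2]
Step 2: flows [1->0,0->2] -> levels [6 6 3]
Step 3: flows [0=1,0->2] -> levels [5 6 4]

Answer: 5 6 4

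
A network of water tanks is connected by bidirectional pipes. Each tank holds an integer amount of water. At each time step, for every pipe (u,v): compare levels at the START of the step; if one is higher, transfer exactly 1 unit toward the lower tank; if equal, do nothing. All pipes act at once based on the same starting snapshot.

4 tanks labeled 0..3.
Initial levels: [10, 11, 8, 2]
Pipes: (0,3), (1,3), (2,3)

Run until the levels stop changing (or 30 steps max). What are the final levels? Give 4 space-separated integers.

Answer: 8 8 8 7

Derivation:
Step 1: flows [0->3,1->3,2->3] -> levels [9 10 7 5]
Step 2: flows [0->3,1->3,2->3] -> levels [8 9 6 8]
Step 3: flows [0=3,1->3,3->2] -> levels [8 8 7 8]
Step 4: flows [0=3,1=3,3->2] -> levels [8 8 8 7]
Step 5: flows [0->3,1->3,2->3] -> levels [7 7 7 10]
Step 6: flows [3->0,3->1,3->2] -> levels [8 8 8 7]
  -> period-2 cycle: step 6 state = step 4 state; never stabilizes
  -> state at step 30: (30-4) mod 2 = 0, same as step 4 -> [8 8 8 7]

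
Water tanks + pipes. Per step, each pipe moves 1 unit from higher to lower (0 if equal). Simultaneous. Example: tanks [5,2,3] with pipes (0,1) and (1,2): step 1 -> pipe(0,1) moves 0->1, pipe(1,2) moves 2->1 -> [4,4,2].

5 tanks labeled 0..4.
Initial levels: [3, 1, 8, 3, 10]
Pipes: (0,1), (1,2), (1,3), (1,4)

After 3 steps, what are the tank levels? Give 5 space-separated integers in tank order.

Answer: 4 5 5 4 7

Derivation:
Step 1: flows [0->1,2->1,3->1,4->1] -> levels [2 5 7 2 9]
Step 2: flows [1->0,2->1,1->3,4->1] -> levels [3 5 6 3 8]
Step 3: flows [1->0,2->1,1->3,4->1] -> levels [4 5 5 4 7]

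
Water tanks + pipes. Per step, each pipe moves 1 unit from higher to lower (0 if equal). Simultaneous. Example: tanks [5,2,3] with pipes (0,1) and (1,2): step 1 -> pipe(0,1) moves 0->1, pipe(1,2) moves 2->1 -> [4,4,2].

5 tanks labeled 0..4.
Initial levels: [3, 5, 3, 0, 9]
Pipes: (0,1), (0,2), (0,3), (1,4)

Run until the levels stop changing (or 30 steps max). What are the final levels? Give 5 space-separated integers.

Answer: 6 3 3 3 5

Derivation:
Step 1: flows [1->0,0=2,0->3,4->1] -> levels [3 5 3 1 8]
Step 2: flows [1->0,0=2,0->3,4->1] -> levels [3 5 3 2 7]
Step 3: flows [1->0,0=2,0->3,4->1] -> levels [3 5 3 3 6]
Step 4: flows [1->0,0=2,0=3,4->1] -> levels [4 5 3 3 5]
Step 5: flows [1->0,0->2,0->3,1=4] -> levels [3 4 4 4 5]
Step 6: flows [1->0,2->0,3->0,4->1] -> levels [6 4 3 3 4]
Step 7: flows [0->1,0->2,0->3,1=4] -> levels [3 5 4 4 4]
Step 8: flows [1->0,2->0,3->0,1->4] -> levels [6 3 3 3 5]
Step 9: flows [0->1,0->2,0->3,4->1] -> levels [3 5 4 4 4]
  -> period-2 cycle: step 9 state = step 7 state; never stabilizes
  -> state at step 30: (30-7) mod 2 = 1, same as step 8 -> [6 3 3 3 5]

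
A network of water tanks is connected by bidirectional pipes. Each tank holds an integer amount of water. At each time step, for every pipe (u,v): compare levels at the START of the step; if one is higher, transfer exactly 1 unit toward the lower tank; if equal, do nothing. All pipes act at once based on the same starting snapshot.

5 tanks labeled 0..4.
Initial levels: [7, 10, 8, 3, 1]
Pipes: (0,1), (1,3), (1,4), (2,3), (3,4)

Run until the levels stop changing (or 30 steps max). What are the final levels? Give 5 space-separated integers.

Answer: 5 8 6 4 6

Derivation:
Step 1: flows [1->0,1->3,1->4,2->3,3->4] -> levels [8 7 7 4 3]
Step 2: flows [0->1,1->3,1->4,2->3,3->4] -> levels [7 6 6 5 5]
Step 3: flows [0->1,1->3,1->4,2->3,3=4] -> levels [6 5 5 7 6]
Step 4: flows [0->1,3->1,4->1,3->2,3->4] -> levels [5 8 6 4 6]
Step 5: flows [1->0,1->3,1->4,2->3,4->3] -> levels [6 5 5 7 6]
  -> period-2 cycle: step 5 state = step 3 state; never stabilizes
  -> state at step 30: (30-3) mod 2 = 1, same as step 4 -> [5 8 6 4 6]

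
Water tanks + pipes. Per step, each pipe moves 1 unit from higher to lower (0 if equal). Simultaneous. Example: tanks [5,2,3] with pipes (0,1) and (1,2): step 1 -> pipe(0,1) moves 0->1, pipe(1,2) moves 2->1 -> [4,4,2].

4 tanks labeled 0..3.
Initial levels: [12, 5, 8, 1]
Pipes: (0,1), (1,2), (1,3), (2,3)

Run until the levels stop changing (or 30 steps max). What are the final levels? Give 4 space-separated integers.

Answer: 6 8 6 6

Derivation:
Step 1: flows [0->1,2->1,1->3,2->3] -> levels [11 6 6 3]
Step 2: flows [0->1,1=2,1->3,2->3] -> levels [10 6 5 5]
Step 3: flows [0->1,1->2,1->3,2=3] -> levels [9 5 6 6]
Step 4: flows [0->1,2->1,3->1,2=3] -> levels [8 8 5 5]
Step 5: flows [0=1,1->2,1->3,2=3] -> levels [8 6 6 6]
Step 6: flows [0->1,1=2,1=3,2=3] -> levels [7 7 6 6]
Step 7: flows [0=1,1->2,1->3,2=3] -> levels [7 5 7 7]
Step 8: flows [0->1,2->1,3->1,2=3] -> levels [6 8 6 6]
Step 9: flows [1->0,1->2,1->3,2=3] -> levels [7 5 7 7]
  -> period-2 cycle: step 9 state = step 7 state; never stabilizes
  -> state at step 30: (30-7) mod 2 = 1, same as step 8 -> [6 8 6 6]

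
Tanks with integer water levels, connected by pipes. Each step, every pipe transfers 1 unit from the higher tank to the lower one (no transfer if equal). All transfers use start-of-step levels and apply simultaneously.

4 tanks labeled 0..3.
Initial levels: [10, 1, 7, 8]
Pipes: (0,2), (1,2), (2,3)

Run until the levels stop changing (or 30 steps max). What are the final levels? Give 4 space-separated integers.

Step 1: flows [0->2,2->1,3->2] -> levels [9 2 8 7]
Step 2: flows [0->2,2->1,2->3] -> levels [8 3 7 8]
Step 3: flows [0->2,2->1,3->2] -> levels [7 4 8 7]
Step 4: flows [2->0,2->1,2->3] -> levels [8 5 5 8]
Step 5: flows [0->2,1=2,3->2] -> levels [7 5 7 7]
Step 6: flows [0=2,2->1,2=3] -> levels [7 6 6 7]
Step 7: flows [0->2,1=2,3->2] -> levels [6 6 8 6]
Step 8: flows [2->0,2->1,2->3] -> levels [7 7 5 7]
Step 9: flows [0->2,1->2,3->2] -> levels [6 6 8 6]
  -> period-2 cycle: step 9 state = step 7 state; never stabilizes
  -> state at step 30: (30-7) mod 2 = 1, same as step 8 -> [7 7 5 7]

Answer: 7 7 5 7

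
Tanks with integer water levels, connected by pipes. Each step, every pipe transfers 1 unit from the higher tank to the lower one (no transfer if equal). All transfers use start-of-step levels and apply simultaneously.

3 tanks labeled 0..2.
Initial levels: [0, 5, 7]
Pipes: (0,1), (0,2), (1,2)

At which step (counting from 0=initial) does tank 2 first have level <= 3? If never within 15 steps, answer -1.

Step 1: flows [1->0,2->0,2->1] -> levels [2 5 5]
Step 2: flows [1->0,2->0,1=2] -> levels [4 4 4]
Step 3: flows [0=1,0=2,1=2] -> levels [4 4 4]
  -> stable; tank 2 stays at 4 > 3
Tank 2 never reaches <=3 within 15 steps

Answer: -1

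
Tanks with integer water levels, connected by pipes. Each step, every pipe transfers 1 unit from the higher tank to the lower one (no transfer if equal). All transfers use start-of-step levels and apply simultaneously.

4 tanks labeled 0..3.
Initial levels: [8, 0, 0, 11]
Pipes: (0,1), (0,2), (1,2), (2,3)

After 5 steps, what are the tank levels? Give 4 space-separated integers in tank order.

Answer: 4 4 5 6

Derivation:
Step 1: flows [0->1,0->2,1=2,3->2] -> levels [6 1 2 10]
Step 2: flows [0->1,0->2,2->1,3->2] -> levels [4 3 3 9]
Step 3: flows [0->1,0->2,1=2,3->2] -> levels [2 4 5 8]
Step 4: flows [1->0,2->0,2->1,3->2] -> levels [4 4 4 7]
Step 5: flows [0=1,0=2,1=2,3->2] -> levels [4 4 5 6]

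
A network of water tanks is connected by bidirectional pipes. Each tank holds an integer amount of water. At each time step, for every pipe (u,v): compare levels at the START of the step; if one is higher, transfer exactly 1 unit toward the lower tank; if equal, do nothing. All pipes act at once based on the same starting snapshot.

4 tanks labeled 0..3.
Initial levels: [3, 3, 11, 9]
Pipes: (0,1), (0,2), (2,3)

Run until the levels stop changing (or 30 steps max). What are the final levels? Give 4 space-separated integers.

Step 1: flows [0=1,2->0,2->3] -> levels [4 3 9 10]
Step 2: flows [0->1,2->0,3->2] -> levels [4 4 9 9]
Step 3: flows [0=1,2->0,2=3] -> levels [5 4 8 9]
Step 4: flows [0->1,2->0,3->2] -> levels [5 5 8 8]
Step 5: flows [0=1,2->0,2=3] -> levels [6 5 7 8]
Step 6: flows [0->1,2->0,3->2] -> levels [6 6 7 7]
Step 7: flows [0=1,2->0,2=3] -> levels [7 6 6 7]
Step 8: flows [0->1,0->2,3->2] -> levels [5 7 8 6]
Step 9: flows [1->0,2->0,2->3] -> levels [7 6 6 7]
  -> period-2 cycle: step 9 state = step 7 state; never stabilizes
  -> state at step 30: (30-7) mod 2 = 1, same as step 8 -> [5 7 8 6]

Answer: 5 7 8 6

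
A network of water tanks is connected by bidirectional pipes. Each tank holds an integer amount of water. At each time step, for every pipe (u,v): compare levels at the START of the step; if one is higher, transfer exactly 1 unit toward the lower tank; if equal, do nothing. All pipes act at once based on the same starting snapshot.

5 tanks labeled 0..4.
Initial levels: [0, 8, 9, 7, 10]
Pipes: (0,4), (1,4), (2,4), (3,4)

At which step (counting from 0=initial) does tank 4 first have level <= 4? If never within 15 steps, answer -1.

Answer: 7

Derivation:
Step 1: flows [4->0,4->1,4->2,4->3] -> levels [1 9 10 8 6]
Step 2: flows [4->0,1->4,2->4,3->4] -> levels [2 8 9 7 8]
Step 3: flows [4->0,1=4,2->4,4->3] -> levels [3 8 8 8 7]
Step 4: flows [4->0,1->4,2->4,3->4] -> levels [4 7 7 7 9]
Step 5: flows [4->0,4->1,4->2,4->3] -> levels [5 8 8 8 5]
Step 6: flows [0=4,1->4,2->4,3->4] -> levels [5 7 7 7 8]
Step 7: flows [4->0,4->1,4->2,4->3] -> levels [6 8 8 8 4]
Tank 4 first reaches <=4 at step 7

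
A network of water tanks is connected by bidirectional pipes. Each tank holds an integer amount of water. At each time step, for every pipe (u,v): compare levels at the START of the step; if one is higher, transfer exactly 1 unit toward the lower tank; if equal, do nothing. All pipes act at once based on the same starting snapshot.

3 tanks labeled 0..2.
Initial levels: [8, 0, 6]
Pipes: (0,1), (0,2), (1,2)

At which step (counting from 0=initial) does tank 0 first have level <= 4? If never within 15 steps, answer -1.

Answer: 3

Derivation:
Step 1: flows [0->1,0->2,2->1] -> levels [6 2 6]
Step 2: flows [0->1,0=2,2->1] -> levels [5 4 5]
Step 3: flows [0->1,0=2,2->1] -> levels [4 6 4]
Tank 0 first reaches <=4 at step 3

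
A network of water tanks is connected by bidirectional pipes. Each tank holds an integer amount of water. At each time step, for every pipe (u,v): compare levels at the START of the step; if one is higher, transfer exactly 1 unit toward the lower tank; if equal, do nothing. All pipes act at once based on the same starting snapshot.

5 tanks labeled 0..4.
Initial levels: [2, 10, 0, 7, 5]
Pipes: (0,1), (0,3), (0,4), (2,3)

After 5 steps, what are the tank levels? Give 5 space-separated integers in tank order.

Answer: 5 5 4 5 5

Derivation:
Step 1: flows [1->0,3->0,4->0,3->2] -> levels [5 9 1 5 4]
Step 2: flows [1->0,0=3,0->4,3->2] -> levels [5 8 2 4 5]
Step 3: flows [1->0,0->3,0=4,3->2] -> levels [5 7 3 4 5]
Step 4: flows [1->0,0->3,0=4,3->2] -> levels [5 6 4 4 5]
Step 5: flows [1->0,0->3,0=4,2=3] -> levels [5 5 4 5 5]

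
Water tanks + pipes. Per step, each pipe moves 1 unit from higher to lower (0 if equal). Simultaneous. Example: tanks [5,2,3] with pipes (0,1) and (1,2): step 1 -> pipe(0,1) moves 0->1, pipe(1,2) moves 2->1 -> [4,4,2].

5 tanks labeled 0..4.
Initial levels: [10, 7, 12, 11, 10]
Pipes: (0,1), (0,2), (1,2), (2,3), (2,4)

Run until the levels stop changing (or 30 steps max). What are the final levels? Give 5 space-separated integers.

Step 1: flows [0->1,2->0,2->1,2->3,2->4] -> levels [10 9 8 12 11]
Step 2: flows [0->1,0->2,1->2,3->2,4->2] -> levels [8 9 12 11 10]
Step 3: flows [1->0,2->0,2->1,2->3,2->4] -> levels [10 9 8 12 11]
  -> period-2 cycle: step 3 state = step 1 state; never stabilizes
  -> state at step 30: (30-1) mod 2 = 1, same as step 2 -> [8 9 12 11 10]

Answer: 8 9 12 11 10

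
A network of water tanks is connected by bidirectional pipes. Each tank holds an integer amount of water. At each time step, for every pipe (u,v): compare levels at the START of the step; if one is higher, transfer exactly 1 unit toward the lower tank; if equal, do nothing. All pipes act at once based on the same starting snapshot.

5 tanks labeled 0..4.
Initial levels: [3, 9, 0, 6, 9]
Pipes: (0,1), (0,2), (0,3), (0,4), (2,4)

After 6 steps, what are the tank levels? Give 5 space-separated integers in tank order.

Step 1: flows [1->0,0->2,3->0,4->0,4->2] -> levels [5 8 2 5 7]
Step 2: flows [1->0,0->2,0=3,4->0,4->2] -> levels [6 7 4 5 5]
Step 3: flows [1->0,0->2,0->3,0->4,4->2] -> levels [4 6 6 6 5]
Step 4: flows [1->0,2->0,3->0,4->0,2->4] -> levels [8 5 4 5 5]
Step 5: flows [0->1,0->2,0->3,0->4,4->2] -> levels [4 6 6 6 5]
  -> period-2 cycle: step 5 state = step 3 state
  -> state at step 6: (6-3) mod 2 = 1, same as step 4 -> [8 5 4 5 5]

Answer: 8 5 4 5 5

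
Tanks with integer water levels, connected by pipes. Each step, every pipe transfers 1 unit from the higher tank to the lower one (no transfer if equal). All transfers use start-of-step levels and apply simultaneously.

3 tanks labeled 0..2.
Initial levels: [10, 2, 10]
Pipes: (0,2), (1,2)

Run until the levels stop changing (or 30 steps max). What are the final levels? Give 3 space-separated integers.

Answer: 7 7 8

Derivation:
Step 1: flows [0=2,2->1] -> levels [10 3 9]
Step 2: flows [0->2,2->1] -> levels [9 4 9]
Step 3: flows [0=2,2->1] -> levels [9 5 8]
Step 4: flows [0->2,2->1] -> levels [8 6 8]
Step 5: flows [0=2,2->1] -> levels [8 7 7]
Step 6: flows [0->2,1=2] -> levels [7 7 8]
Step 7: flows [2->0,2->1] -> levels [8 8 6]
Step 8: flows [0->2,1->2] -> levels [7 7 8]
  -> period-2 cycle: step 8 state = step 6 state; never stabilizes
  -> state at step 30: (30-6) mod 2 = 0, same as step 6 -> [7 7 8]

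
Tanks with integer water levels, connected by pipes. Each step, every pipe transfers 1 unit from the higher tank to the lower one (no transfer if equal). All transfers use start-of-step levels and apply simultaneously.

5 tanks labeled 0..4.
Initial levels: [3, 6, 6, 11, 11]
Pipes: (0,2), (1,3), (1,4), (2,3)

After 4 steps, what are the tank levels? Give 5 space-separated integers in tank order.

Answer: 6 8 7 7 9

Derivation:
Step 1: flows [2->0,3->1,4->1,3->2] -> levels [4 8 6 9 10]
Step 2: flows [2->0,3->1,4->1,3->2] -> levels [5 10 6 7 9]
Step 3: flows [2->0,1->3,1->4,3->2] -> levels [6 8 6 7 10]
Step 4: flows [0=2,1->3,4->1,3->2] -> levels [6 8 7 7 9]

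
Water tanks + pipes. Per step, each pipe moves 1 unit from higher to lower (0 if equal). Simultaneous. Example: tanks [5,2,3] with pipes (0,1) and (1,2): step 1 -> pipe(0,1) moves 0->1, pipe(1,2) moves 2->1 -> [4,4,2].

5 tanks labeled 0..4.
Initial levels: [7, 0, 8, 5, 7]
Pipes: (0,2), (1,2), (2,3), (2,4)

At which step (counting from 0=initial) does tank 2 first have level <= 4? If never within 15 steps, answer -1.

Step 1: flows [2->0,2->1,2->3,2->4] -> levels [8 1 4 6 8]
Tank 2 first reaches <=4 at step 1

Answer: 1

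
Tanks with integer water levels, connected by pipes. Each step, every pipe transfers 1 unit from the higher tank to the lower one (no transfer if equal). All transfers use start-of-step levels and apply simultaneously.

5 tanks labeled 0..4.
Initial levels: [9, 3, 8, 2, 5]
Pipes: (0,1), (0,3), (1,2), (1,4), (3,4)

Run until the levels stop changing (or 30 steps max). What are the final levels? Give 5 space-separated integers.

Answer: 5 7 6 4 5

Derivation:
Step 1: flows [0->1,0->3,2->1,4->1,4->3] -> levels [7 6 7 4 3]
Step 2: flows [0->1,0->3,2->1,1->4,3->4] -> levels [5 7 6 4 5]
Step 3: flows [1->0,0->3,1->2,1->4,4->3] -> levels [5 4 7 6 5]
Step 4: flows [0->1,3->0,2->1,4->1,3->4] -> levels [5 7 6 4 5]
  -> period-2 cycle: step 4 state = step 2 state; never stabilizes
  -> state at step 30: (30-2) mod 2 = 0, same as step 2 -> [5 7 6 4 5]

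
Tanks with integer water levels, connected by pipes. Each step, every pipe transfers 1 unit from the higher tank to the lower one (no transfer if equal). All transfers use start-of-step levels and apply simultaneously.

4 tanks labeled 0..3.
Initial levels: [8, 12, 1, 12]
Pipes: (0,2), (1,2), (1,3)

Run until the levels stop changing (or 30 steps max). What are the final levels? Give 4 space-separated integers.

Step 1: flows [0->2,1->2,1=3] -> levels [7 11 3 12]
Step 2: flows [0->2,1->2,3->1] -> levels [6 11 5 11]
Step 3: flows [0->2,1->2,1=3] -> levels [5 10 7 11]
Step 4: flows [2->0,1->2,3->1] -> levels [6 10 7 10]
Step 5: flows [2->0,1->2,1=3] -> levels [7 9 7 10]
Step 6: flows [0=2,1->2,3->1] -> levels [7 9 8 9]
Step 7: flows [2->0,1->2,1=3] -> levels [8 8 8 9]
Step 8: flows [0=2,1=2,3->1] -> levels [8 9 8 8]
Step 9: flows [0=2,1->2,1->3] -> levels [8 7 9 9]
Step 10: flows [2->0,2->1,3->1] -> levels [9 9 7 8]
Step 11: flows [0->2,1->2,1->3] -> levels [8 7 9 9]
  -> period-2 cycle: step 11 state = step 9 state; never stabilizes
  -> state at step 30: (30-9) mod 2 = 1, same as step 10 -> [9 9 7 8]

Answer: 9 9 7 8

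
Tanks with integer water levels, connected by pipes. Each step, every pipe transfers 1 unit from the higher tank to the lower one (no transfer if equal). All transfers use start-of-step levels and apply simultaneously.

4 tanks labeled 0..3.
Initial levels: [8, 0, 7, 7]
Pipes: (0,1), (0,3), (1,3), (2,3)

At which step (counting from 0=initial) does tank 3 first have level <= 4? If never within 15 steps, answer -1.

Answer: 6

Derivation:
Step 1: flows [0->1,0->3,3->1,2=3] -> levels [6 2 7 7]
Step 2: flows [0->1,3->0,3->1,2=3] -> levels [6 4 7 5]
Step 3: flows [0->1,0->3,3->1,2->3] -> levels [4 6 6 6]
Step 4: flows [1->0,3->0,1=3,2=3] -> levels [6 5 6 5]
Step 5: flows [0->1,0->3,1=3,2->3] -> levels [4 6 5 7]
Step 6: flows [1->0,3->0,3->1,3->2] -> levels [6 6 6 4]
Tank 3 first reaches <=4 at step 6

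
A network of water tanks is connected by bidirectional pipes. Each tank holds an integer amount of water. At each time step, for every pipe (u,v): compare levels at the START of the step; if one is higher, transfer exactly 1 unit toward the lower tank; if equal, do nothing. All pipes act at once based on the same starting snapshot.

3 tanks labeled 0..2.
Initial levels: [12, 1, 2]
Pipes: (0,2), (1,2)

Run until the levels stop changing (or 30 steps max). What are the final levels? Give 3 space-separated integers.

Answer: 5 5 5

Derivation:
Step 1: flows [0->2,2->1] -> levels [11 2 2]
Step 2: flows [0->2,1=2] -> levels [10 2 3]
Step 3: flows [0->2,2->1] -> levels [9 3 3]
Step 4: flows [0->2,1=2] -> levels [8 3 4]
Step 5: flows [0->2,2->1] -> levels [7 4 4]
Step 6: flows [0->2,1=2] -> levels [6 4 5]
Step 7: flows [0->2,2->1] -> levels [5 5 5]
Step 8: flows [0=2,1=2] -> levels [5 5 5]
  -> stable (no change)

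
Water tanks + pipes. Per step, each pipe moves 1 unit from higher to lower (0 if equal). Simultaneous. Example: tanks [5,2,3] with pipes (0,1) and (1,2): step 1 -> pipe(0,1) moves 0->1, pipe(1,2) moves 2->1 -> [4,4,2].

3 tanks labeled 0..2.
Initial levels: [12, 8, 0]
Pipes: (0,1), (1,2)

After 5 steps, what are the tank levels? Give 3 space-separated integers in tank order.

Answer: 8 7 5

Derivation:
Step 1: flows [0->1,1->2] -> levels [11 8 1]
Step 2: flows [0->1,1->2] -> levels [10 8 2]
Step 3: flows [0->1,1->2] -> levels [9 8 3]
Step 4: flows [0->1,1->2] -> levels [8 8 4]
Step 5: flows [0=1,1->2] -> levels [8 7 5]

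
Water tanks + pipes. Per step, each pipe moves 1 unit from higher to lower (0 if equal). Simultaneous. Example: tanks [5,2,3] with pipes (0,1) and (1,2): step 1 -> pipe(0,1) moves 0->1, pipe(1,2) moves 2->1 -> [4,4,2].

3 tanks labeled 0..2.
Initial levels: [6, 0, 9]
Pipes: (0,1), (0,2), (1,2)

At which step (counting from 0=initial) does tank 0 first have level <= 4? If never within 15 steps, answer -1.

Step 1: flows [0->1,2->0,2->1] -> levels [6 2 7]
Step 2: flows [0->1,2->0,2->1] -> levels [6 4 5]
Step 3: flows [0->1,0->2,2->1] -> levels [4 6 5]
Tank 0 first reaches <=4 at step 3

Answer: 3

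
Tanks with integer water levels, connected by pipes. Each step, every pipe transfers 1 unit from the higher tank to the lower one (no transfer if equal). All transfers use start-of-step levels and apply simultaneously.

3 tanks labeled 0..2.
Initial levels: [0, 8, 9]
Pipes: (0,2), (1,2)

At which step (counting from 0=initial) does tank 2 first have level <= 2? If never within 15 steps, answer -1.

Answer: -1

Derivation:
Step 1: flows [2->0,2->1] -> levels [1 9 7]
Step 2: flows [2->0,1->2] -> levels [2 8 7]
Step 3: flows [2->0,1->2] -> levels [3 7 7]
Step 4: flows [2->0,1=2] -> levels [4 7 6]
Step 5: flows [2->0,1->2] -> levels [5 6 6]
Step 6: flows [2->0,1=2] -> levels [6 6 5]
Step 7: flows [0->2,1->2] -> levels [5 5 7]
Step 8: flows [2->0,2->1] -> levels [6 6 5]
  -> period-2 cycle (repeats step 6); tank 2 never drops to <=2
Tank 2 never reaches <=2 within 15 steps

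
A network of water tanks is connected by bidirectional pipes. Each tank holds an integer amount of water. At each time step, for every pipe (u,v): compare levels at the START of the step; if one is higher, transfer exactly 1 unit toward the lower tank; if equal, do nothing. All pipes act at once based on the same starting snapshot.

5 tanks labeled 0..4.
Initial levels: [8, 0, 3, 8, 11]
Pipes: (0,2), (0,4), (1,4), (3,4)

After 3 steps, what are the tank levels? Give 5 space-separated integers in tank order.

Step 1: flows [0->2,4->0,4->1,4->3] -> levels [8 1 4 9 8]
Step 2: flows [0->2,0=4,4->1,3->4] -> levels [7 2 5 8 8]
Step 3: flows [0->2,4->0,4->1,3=4] -> levels [7 3 6 8 6]

Answer: 7 3 6 8 6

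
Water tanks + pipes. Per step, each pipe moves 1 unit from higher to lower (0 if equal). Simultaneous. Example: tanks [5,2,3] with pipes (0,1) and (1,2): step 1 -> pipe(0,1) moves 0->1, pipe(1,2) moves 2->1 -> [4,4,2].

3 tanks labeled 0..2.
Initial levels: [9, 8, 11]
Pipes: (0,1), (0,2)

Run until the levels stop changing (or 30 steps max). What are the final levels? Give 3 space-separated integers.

Step 1: flows [0->1,2->0] -> levels [9 9 10]
Step 2: flows [0=1,2->0] -> levels [10 9 9]
Step 3: flows [0->1,0->2] -> levels [8 10 10]
Step 4: flows [1->0,2->0] -> levels [10 9 9]
  -> period-2 cycle: step 4 state = step 2 state; never stabilizes
  -> state at step 30: (30-2) mod 2 = 0, same as step 2 -> [10 9 9]

Answer: 10 9 9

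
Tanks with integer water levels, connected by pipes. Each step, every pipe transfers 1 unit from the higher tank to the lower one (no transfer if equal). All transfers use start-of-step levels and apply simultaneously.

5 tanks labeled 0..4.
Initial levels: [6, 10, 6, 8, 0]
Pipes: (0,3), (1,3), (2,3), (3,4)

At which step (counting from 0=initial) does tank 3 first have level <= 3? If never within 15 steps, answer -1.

Answer: -1

Derivation:
Step 1: flows [3->0,1->3,3->2,3->4] -> levels [7 9 7 6 1]
Step 2: flows [0->3,1->3,2->3,3->4] -> levels [6 8 6 8 2]
Step 3: flows [3->0,1=3,3->2,3->4] -> levels [7 8 7 5 3]
Step 4: flows [0->3,1->3,2->3,3->4] -> levels [6 7 6 7 4]
Step 5: flows [3->0,1=3,3->2,3->4] -> levels [7 7 7 4 5]
Step 6: flows [0->3,1->3,2->3,4->3] -> levels [6 6 6 8 4]
Step 7: flows [3->0,3->1,3->2,3->4] -> levels [7 7 7 4 5]
  -> period-2 cycle (repeats step 5); tank 3 never drops to <=3
Tank 3 never reaches <=3 within 15 steps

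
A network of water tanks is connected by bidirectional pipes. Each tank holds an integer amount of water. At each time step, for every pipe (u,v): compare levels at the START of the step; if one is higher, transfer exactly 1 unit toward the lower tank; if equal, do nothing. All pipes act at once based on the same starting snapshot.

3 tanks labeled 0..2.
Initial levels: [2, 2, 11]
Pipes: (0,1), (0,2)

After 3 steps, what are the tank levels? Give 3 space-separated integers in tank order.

Answer: 4 3 8

Derivation:
Step 1: flows [0=1,2->0] -> levels [3 2 10]
Step 2: flows [0->1,2->0] -> levels [3 3 9]
Step 3: flows [0=1,2->0] -> levels [4 3 8]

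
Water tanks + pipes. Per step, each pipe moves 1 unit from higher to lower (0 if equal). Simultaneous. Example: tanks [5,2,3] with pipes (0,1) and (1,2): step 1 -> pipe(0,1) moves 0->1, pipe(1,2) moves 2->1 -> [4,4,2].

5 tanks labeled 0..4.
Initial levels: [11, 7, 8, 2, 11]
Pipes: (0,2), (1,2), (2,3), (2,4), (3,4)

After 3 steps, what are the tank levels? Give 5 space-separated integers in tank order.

Step 1: flows [0->2,2->1,2->3,4->2,4->3] -> levels [10 8 8 4 9]
Step 2: flows [0->2,1=2,2->3,4->2,4->3] -> levels [9 8 9 6 7]
Step 3: flows [0=2,2->1,2->3,2->4,4->3] -> levels [9 9 6 8 7]

Answer: 9 9 6 8 7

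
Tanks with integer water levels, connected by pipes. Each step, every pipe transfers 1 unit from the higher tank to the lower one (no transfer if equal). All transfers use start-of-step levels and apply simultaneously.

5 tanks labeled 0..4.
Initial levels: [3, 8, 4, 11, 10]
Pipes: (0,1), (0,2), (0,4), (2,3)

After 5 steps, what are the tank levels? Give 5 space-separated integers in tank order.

Answer: 6 7 9 7 7

Derivation:
Step 1: flows [1->0,2->0,4->0,3->2] -> levels [6 7 4 10 9]
Step 2: flows [1->0,0->2,4->0,3->2] -> levels [7 6 6 9 8]
Step 3: flows [0->1,0->2,4->0,3->2] -> levels [6 7 8 8 7]
Step 4: flows [1->0,2->0,4->0,2=3] -> levels [9 6 7 8 6]
Step 5: flows [0->1,0->2,0->4,3->2] -> levels [6 7 9 7 7]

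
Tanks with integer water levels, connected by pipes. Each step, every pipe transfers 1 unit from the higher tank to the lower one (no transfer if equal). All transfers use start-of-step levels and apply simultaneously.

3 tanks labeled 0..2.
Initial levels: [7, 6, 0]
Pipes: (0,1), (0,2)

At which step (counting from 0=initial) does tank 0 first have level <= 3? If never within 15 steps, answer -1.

Answer: 6

Derivation:
Step 1: flows [0->1,0->2] -> levels [5 7 1]
Step 2: flows [1->0,0->2] -> levels [5 6 2]
Step 3: flows [1->0,0->2] -> levels [5 5 3]
Step 4: flows [0=1,0->2] -> levels [4 5 4]
Step 5: flows [1->0,0=2] -> levels [5 4 4]
Step 6: flows [0->1,0->2] -> levels [3 5 5]
Tank 0 first reaches <=3 at step 6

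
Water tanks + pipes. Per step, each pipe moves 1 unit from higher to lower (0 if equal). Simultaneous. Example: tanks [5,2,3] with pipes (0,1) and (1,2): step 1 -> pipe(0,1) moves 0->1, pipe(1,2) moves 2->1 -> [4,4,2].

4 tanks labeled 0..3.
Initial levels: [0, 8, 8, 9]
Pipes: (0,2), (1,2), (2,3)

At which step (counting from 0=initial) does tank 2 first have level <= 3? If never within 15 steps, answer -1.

Step 1: flows [2->0,1=2,3->2] -> levels [1 8 8 8]
Step 2: flows [2->0,1=2,2=3] -> levels [2 8 7 8]
Step 3: flows [2->0,1->2,3->2] -> levels [3 7 8 7]
Step 4: flows [2->0,2->1,2->3] -> levels [4 8 5 8]
Step 5: flows [2->0,1->2,3->2] -> levels [5 7 6 7]
Step 6: flows [2->0,1->2,3->2] -> levels [6 6 7 6]
Step 7: flows [2->0,2->1,2->3] -> levels [7 7 4 7]
Step 8: flows [0->2,1->2,3->2] -> levels [6 6 7 6]
  -> period-2 cycle (repeats step 6); tank 2 never drops to <=3
Tank 2 never reaches <=3 within 15 steps

Answer: -1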